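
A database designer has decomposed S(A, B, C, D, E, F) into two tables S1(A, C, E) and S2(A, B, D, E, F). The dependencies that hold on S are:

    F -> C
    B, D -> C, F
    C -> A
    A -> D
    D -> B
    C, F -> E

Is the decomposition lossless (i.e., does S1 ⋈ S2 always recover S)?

Yes

Common attributes: S1 ∩ S2 = {A, E}.
Closure of {A, E}: A → D applies, adding D; D → B applies, adding B; B, D → C, F applies, adding C, F. So (A, E)⁺ = {A, B, C, D, E, F}.
This closure contains every attribute of S1, so S1 ∩ S2 → S1. The join is lossless.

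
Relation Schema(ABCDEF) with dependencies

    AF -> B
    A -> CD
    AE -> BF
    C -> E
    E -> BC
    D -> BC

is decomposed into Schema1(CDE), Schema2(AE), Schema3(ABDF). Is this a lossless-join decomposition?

Chase test. Columns are ABCDEF; row i has aⱼ where attribute j ∈ Schemai, else bᵢⱼ.
Initial tableau (one row per fragment):
  row 1: b11 b12 a3 a4 a5 b16
  row 2: a1 b22 b23 b24 a5 b26
  row 3: a1 a2 b33 a4 b35 a6
Rows 2 and 3 agree on A; apply A→CD and equate their CD entries.
Rows 2 and 3 agree on C; apply C→E and equate their E entries.
Rows 1 and 2 agree on E; apply E→BC and equate their BC entries.
Rows 1 and 3 agree on E; apply E→BC and equate their BC entries.
Rows 2 and 3 agree on AE; apply AE→BF and equate their BF entries.
Row 2 is now all distinguished symbols — the join is lossless.

Yes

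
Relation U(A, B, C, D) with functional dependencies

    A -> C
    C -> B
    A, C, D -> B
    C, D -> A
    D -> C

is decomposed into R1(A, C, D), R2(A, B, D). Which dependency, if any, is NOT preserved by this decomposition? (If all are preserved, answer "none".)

C -> B

Check C → B: no single fragment contains all of {B, C}, and the restricted closure of {C} across the fragments never reaches {B}.
A → C is preserved.
A, C, D → B is preserved.
C, D → A is preserved.
D → C is preserved.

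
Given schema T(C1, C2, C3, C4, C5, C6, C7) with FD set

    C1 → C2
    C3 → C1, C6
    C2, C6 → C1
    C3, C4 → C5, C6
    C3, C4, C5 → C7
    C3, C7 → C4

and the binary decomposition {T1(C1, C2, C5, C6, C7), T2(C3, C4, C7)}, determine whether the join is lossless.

No

Common attributes: T1 ∩ T2 = {C7}.
No dependency enlarges {C7}, so (C7)⁺ = {C7}.
The closure contains neither all of T1 = {C1, C2, C5, C6, C7} nor all of T2 = {C3, C4, C7}, so the common attributes are not a superkey of either fragment. The join is lossy.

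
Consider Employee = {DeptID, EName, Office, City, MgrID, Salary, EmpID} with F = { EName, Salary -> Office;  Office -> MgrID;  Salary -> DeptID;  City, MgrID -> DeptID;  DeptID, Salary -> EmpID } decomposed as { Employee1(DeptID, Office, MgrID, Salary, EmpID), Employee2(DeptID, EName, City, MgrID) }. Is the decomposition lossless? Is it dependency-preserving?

lossy and not dependency-preserving

Lossless test: (DeptID, MgrID)⁺ = {DeptID, MgrID}, which is a superkey of neither fragment — lossy.
Dependency preservation: the restricted closure of {EName, Salary} across the fragments never reaches {Office}, so EName, Salary → Office cannot be enforced without a join — not preserved.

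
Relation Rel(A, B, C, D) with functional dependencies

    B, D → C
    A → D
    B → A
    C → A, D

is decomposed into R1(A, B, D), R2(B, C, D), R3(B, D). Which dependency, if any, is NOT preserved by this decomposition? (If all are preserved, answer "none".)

Check C → A, D: no single fragment contains all of {A, C, D}, and the restricted closure of {C} across the fragments never reaches {A, D}.
B, D → C is preserved.
A → D is preserved.
B → A is preserved.

C → A, D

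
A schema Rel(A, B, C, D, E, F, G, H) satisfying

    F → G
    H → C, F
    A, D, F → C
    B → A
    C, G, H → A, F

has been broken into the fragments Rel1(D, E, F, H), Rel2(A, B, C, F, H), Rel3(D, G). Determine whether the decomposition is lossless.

Chase test. Columns are A, B, C, D, E, F, G, H; row i has aⱼ where attribute j ∈ Reli, else bᵢⱼ.
Initial tableau (one row per fragment):
  row 1: b11 b12 b13 a4 a5 a6 b17 a8
  row 2: a1 a2 a3 b24 b25 a6 b27 a8
  row 3: b31 b32 b33 a4 b35 b36 a7 b38
Rows 1 and 2 agree on F; apply F→G and equate their G entries.
Rows 1 and 2 agree on H; apply H→C, F and equate their C, F entries.
Rows 1 and 2 agree on C, G, H; apply C, G, H→A, F and equate their A, F entries.
No row becomes fully distinguished — the join is lossy.

No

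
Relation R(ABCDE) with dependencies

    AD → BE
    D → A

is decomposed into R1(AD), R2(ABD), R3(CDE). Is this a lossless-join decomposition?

Yes

Chase test. Columns are ABCDE; row i has aⱼ where attribute j ∈ Ri, else bᵢⱼ.
Initial tableau (one row per fragment):
  row 1: a1 b12 b13 a4 b15
  row 2: a1 a2 b23 a4 b25
  row 3: b31 b32 a3 a4 a5
Rows 1 and 2 agree on AD; apply AD→BE and equate their BE entries.
Rows 1 and 3 agree on D; apply D→A and equate their A entries.
Rows 1 and 3 agree on AD; apply AD→BE and equate their BE entries.
Row 3 is now all distinguished symbols — the join is lossless.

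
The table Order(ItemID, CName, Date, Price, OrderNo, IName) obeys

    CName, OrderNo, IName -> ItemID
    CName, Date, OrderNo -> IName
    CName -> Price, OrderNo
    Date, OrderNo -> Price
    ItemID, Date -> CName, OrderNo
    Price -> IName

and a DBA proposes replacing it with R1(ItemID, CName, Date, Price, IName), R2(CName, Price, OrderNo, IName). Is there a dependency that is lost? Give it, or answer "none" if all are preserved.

Check Date, OrderNo → Price: no single fragment contains all of {Date, Price, OrderNo}, and the restricted closure of {Date, OrderNo} across the fragments never reaches {Price}.
CName, OrderNo, IName → ItemID is preserved.
CName, Date, OrderNo → IName is preserved.
CName → Price, OrderNo is preserved.
ItemID, Date → CName, OrderNo is preserved.
Price → IName is preserved.

Date, OrderNo -> Price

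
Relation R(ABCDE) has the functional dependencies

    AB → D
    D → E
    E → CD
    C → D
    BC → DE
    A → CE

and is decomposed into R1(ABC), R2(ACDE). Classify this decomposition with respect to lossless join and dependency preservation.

Lossless test: (AC)⁺ = {ACDE}, which contains all of one fragment — lossless.
Dependency preservation: AB → D; BC → DE are not contained in any single fragment, but the restricted closure of each left-hand side across the fragments still reaches the right-hand side; the remaining FDs each lie inside some fragment. All dependencies are preserved.

lossless and dependency-preserving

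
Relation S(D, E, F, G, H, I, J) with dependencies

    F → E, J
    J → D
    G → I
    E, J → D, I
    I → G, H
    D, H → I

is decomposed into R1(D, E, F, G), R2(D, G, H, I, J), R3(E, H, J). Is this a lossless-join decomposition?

No

Chase test. Columns are D, E, F, G, H, I, J; row i has aⱼ where attribute j ∈ Ri, else bᵢⱼ.
Initial tableau (one row per fragment):
  row 1: a1 a2 a3 a4 b15 b16 b17
  row 2: a1 b22 b23 a4 a5 a6 a7
  row 3: b31 a2 b33 b34 a5 b36 a7
Rows 2 and 3 agree on J; apply J→D and equate their D entries.
Rows 1 and 2 agree on G; apply G→I and equate their I entries.
Rows 1 and 2 agree on I; apply I→G, H and equate their G, H entries.
Rows 1 and 3 agree on D, H; apply D, H→I and equate their I entries.
Rows 1 and 3 agree on I; apply I→G, H and equate their G, H entries.
No row becomes fully distinguished — the join is lossy.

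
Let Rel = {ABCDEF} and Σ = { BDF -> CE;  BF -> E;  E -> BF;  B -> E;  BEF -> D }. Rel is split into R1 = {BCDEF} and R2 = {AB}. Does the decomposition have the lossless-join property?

Common attributes: R1 ∩ R2 = {B}.
Closure of {B}: B → E applies, adding E; E → BF applies, adding F; BEF → D applies, adding D; BDF → CE applies, adding C. So (B)⁺ = {BCDEF}.
This closure contains every attribute of R1, so R1 ∩ R2 → R1. The join is lossless.

Yes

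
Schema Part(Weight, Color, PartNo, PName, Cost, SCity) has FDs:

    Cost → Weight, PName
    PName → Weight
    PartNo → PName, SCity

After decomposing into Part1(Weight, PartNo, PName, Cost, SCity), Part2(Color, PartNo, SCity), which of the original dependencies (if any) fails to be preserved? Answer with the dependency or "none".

Cost → Weight, PName lies within Part1.
PName → Weight lies within Part1.
PartNo → PName, SCity lies within Part1.
Every dependency is enforceable on the fragments, so the decomposition is dependency-preserving.

none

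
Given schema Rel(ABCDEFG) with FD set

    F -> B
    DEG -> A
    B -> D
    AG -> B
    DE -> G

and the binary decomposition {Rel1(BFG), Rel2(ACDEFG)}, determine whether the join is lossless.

Yes

Common attributes: Rel1 ∩ Rel2 = {FG}.
Closure of {FG}: F → B applies, adding B; B → D applies, adding D. So (FG)⁺ = {BDFG}.
This closure contains every attribute of Rel1, so Rel1 ∩ Rel2 → Rel1. The join is lossless.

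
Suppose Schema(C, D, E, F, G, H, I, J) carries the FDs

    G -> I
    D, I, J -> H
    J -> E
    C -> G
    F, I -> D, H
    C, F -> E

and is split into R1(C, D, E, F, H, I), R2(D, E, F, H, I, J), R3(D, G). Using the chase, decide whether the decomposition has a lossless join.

No

Chase test. Columns are C, D, E, F, G, H, I, J; row i has aⱼ where attribute j ∈ Ri, else bᵢⱼ.
Initial tableau (one row per fragment):
  row 1: a1 a2 a3 a4 b15 a6 a7 b18
  row 2: b21 a2 a3 a4 b25 a6 a7 a8
  row 3: b31 a2 b33 b34 a5 b36 b37 b38
No row becomes fully distinguished — the join is lossy.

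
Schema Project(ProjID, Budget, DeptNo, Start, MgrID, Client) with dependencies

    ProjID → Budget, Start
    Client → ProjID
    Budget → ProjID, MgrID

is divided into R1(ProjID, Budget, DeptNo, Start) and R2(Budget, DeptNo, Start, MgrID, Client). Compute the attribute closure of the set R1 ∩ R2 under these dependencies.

R1 ∩ R2 = {Budget, DeptNo, Start}.
Budget → ProjID, MgrID applies, adding ProjID, MgrID
Closure: {ProjID, Budget, DeptNo, Start, MgrID}.

ProjID, Budget, DeptNo, Start, MgrID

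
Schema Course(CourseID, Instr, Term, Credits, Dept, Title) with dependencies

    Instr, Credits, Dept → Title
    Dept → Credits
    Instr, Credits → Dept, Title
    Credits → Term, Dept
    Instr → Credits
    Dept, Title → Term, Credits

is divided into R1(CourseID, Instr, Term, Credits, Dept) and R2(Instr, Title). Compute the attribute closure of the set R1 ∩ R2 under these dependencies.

Instr, Term, Credits, Dept, Title

R1 ∩ R2 = {Instr}.
Instr → Credits applies, adding Credits
Instr, Credits → Dept, Title applies, adding Dept, Title
Credits → Term, Dept applies, adding Term
Closure: {Instr, Term, Credits, Dept, Title}.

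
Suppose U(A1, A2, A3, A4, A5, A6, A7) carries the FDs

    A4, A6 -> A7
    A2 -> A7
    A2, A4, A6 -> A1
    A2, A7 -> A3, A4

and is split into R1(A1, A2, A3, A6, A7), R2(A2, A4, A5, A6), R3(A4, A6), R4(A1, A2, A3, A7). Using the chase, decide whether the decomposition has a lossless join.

Yes

Chase test. Columns are A1, A2, A3, A4, A5, A6, A7; row i has aⱼ where attribute j ∈ Ri, else bᵢⱼ.
Initial tableau (one row per fragment):
  row 1: a1 a2 a3 b14 b15 a6 a7
  row 2: b21 a2 b23 a4 a5 a6 b27
  row 3: b31 b32 b33 a4 b35 a6 b37
  row 4: a1 a2 a3 b44 b45 b46 a7
Rows 2 and 3 agree on A4, A6; apply A4, A6→A7 and equate their A7 entries.
Rows 1 and 2 agree on A2; apply A2→A7 and equate their A7 entries.
Rows 1 and 2 agree on A2, A7; apply A2, A7→A3, A4 and equate their A3, A4 entries.
Rows 1 and 4 agree on A2, A7; apply A2, A7→A3, A4 and equate their A3, A4 entries.
Rows 1 and 2 agree on A2, A4, A6; apply A2, A4, A6→A1 and equate their A1 entries.
Row 2 is now all distinguished symbols — the join is lossless.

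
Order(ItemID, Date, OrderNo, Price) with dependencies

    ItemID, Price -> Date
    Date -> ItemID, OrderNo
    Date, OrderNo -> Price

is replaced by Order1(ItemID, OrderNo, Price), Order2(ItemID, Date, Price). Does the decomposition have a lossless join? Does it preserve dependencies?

Lossless test: (ItemID, Price)⁺ = {ItemID, Date, OrderNo, Price}, which contains all of one fragment — lossless.
Dependency preservation: Date → ItemID, OrderNo; Date, OrderNo → Price are not contained in any single fragment, but the restricted closure of each left-hand side across the fragments still reaches the right-hand side; the remaining FDs each lie inside some fragment. All dependencies are preserved.

lossless and dependency-preserving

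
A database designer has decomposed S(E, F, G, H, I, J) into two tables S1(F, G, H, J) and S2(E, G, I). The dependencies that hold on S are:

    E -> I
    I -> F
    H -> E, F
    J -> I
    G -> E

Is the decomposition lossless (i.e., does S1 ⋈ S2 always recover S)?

Yes

Common attributes: S1 ∩ S2 = {G}.
Closure of {G}: G → E applies, adding E; E → I applies, adding I; I → F applies, adding F. So (G)⁺ = {E, F, G, I}.
This closure contains every attribute of S2, so S1 ∩ S2 → S2. The join is lossless.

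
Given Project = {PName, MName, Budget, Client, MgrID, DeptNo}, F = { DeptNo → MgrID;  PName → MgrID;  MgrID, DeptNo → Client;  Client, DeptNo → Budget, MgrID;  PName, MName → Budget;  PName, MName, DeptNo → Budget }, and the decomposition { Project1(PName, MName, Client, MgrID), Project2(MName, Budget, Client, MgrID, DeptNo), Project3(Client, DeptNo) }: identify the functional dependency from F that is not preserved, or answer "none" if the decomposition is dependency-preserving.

Check PName, MName → Budget: no single fragment contains all of {PName, MName, Budget}, and the restricted closure of {PName, MName} across the fragments never reaches {Budget}.
DeptNo → MgrID is preserved.
PName → MgrID is preserved.
MgrID, DeptNo → Client is preserved.
Client, DeptNo → Budget, MgrID is preserved.
PName, MName, DeptNo → Budget is preserved.

PName, MName → Budget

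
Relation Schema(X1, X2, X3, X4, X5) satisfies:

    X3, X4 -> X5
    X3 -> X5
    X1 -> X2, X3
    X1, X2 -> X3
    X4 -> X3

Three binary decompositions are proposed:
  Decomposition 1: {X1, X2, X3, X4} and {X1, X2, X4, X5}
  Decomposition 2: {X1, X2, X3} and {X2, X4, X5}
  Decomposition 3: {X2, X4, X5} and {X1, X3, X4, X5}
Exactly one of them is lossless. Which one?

Decomposition 1: common = {X1, X2, X4}, closure = {X1, X2, X3, X4, X5} → lossless.
Decomposition 2: common = {X2}, closure = {X2} → lossy.
Decomposition 3: common = {X4, X5}, closure = {X3, X4, X5} → lossy.

Decomposition 1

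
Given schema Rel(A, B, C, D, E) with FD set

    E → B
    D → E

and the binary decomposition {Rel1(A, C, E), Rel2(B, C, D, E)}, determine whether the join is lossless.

No

Common attributes: Rel1 ∩ Rel2 = {C, E}.
Closure of {C, E}: E → B applies, adding B. So (C, E)⁺ = {B, C, E}.
The closure contains neither all of Rel1 = {A, C, E} nor all of Rel2 = {B, C, D, E}, so the common attributes are not a superkey of either fragment. The join is lossy.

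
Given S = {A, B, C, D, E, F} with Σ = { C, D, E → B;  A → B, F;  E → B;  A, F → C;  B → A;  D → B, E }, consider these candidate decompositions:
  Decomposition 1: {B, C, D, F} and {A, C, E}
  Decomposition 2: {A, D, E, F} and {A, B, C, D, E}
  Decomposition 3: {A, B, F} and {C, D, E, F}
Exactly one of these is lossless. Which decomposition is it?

Decomposition 2

Decomposition 1: common = {C}, closure = {C} → lossy.
Decomposition 2: common = {A, D, E}, closure = {A, B, C, D, E, F} → lossless.
Decomposition 3: common = {F}, closure = {F} → lossy.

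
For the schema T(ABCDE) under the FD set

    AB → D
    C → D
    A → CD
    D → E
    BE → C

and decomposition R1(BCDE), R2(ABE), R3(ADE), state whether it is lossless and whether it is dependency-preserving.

lossless but not dependency-preserving

Lossless test (chase): Rows 2 and 3 agree on A; apply A→CD and equate their CD entries. Rows 1 and 2 agree on BE; apply BE→C and equate their C entries. Row 2 is now all distinguished symbols — the join is lossless.
Dependency preservation: the restricted closure of {A} across the fragments never reaches {CD}, so A → CD cannot be enforced without a join — not preserved.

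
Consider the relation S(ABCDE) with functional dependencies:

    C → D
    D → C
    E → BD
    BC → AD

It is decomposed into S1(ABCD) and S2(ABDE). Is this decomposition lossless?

Common attributes: S1 ∩ S2 = {ABD}.
Closure of {ABD}: D → C applies, adding C. So (ABD)⁺ = {ABCD}.
This closure contains every attribute of S1, so S1 ∩ S2 → S1. The join is lossless.

Yes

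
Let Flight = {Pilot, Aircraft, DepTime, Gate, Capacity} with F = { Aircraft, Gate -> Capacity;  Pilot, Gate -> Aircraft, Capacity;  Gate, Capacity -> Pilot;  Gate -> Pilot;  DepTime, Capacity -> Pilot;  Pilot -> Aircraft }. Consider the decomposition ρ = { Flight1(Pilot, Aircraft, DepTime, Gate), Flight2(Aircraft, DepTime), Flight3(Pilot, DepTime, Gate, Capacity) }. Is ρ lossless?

Chase test. Columns are Pilot, Aircraft, DepTime, Gate, Capacity; row i has aⱼ where attribute j ∈ Flighti, else bᵢⱼ.
Initial tableau (one row per fragment):
  row 1: a1 a2 a3 a4 b15
  row 2: b21 a2 a3 b24 b25
  row 3: a1 b32 a3 a4 a5
Rows 1 and 3 agree on Pilot, Gate; apply Pilot, Gate→Aircraft, Capacity and equate their Aircraft, Capacity entries.
Row 1 is now all distinguished symbols — the join is lossless.

Yes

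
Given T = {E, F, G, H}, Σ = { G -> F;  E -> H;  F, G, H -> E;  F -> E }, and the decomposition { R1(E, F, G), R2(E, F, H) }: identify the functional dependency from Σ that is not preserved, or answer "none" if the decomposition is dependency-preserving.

G → F lies within R1.
E → H lies within R2.
F, G, H → E: restricted closure across fragments reaches E.
F → E lies within R1.
Every dependency is enforceable on the fragments, so the decomposition is dependency-preserving.

none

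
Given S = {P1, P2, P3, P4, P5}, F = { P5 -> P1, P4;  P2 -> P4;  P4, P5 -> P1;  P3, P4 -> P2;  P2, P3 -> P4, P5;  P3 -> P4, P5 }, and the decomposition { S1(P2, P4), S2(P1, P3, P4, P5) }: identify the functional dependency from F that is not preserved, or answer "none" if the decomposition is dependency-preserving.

Check P3, P4 → P2: no single fragment contains all of {P2, P3, P4}, and the restricted closure of {P3, P4} across the fragments never reaches {P2}.
P5 → P1, P4 is preserved.
P2 → P4 is preserved.
P4, P5 → P1 is preserved.
P2, P3 → P4, P5 is preserved.
P3 → P4, P5 is preserved.

P3, P4 -> P2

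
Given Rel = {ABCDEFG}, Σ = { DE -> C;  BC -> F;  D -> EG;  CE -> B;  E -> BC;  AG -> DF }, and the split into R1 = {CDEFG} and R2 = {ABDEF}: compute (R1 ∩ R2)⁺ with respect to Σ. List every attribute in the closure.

BCDEFG

R1 ∩ R2 = {DEF}.
DE → C applies, adding C
D → EG applies, adding G
CE → B applies, adding B
Closure: {BCDEFG}.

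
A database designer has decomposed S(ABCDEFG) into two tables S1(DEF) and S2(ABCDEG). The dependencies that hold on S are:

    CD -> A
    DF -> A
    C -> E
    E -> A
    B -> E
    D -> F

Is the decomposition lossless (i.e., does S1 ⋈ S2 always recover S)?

Yes

Common attributes: S1 ∩ S2 = {DE}.
Closure of {DE}: E → A applies, adding A; D → F applies, adding F. So (DE)⁺ = {ADEF}.
This closure contains every attribute of S1, so S1 ∩ S2 → S1. The join is lossless.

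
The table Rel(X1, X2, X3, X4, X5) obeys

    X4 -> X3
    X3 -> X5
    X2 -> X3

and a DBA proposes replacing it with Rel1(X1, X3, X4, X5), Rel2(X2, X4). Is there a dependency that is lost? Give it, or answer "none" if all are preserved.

X2 -> X3

Check X2 → X3: no single fragment contains all of {X2, X3}, and the restricted closure of {X2} across the fragments never reaches {X3}.
X4 → X3 is preserved.
X3 → X5 is preserved.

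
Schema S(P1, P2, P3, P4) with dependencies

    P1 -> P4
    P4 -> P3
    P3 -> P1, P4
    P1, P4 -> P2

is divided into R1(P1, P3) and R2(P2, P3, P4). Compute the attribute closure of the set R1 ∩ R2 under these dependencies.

P1, P2, P3, P4

R1 ∩ R2 = {P3}.
P3 → P1, P4 applies, adding P1, P4
P1, P4 → P2 applies, adding P2
Closure: {P1, P2, P3, P4}.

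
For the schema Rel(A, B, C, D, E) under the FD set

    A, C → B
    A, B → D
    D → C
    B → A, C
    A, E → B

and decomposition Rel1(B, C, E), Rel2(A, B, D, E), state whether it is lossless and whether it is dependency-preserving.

lossless but not dependency-preserving

Lossless test: (B, E)⁺ = {A, B, C, D, E}, which contains all of one fragment — lossless.
Dependency preservation: the restricted closure of {A, C} across the fragments never reaches {B}, so A, C → B cannot be enforced without a join — not preserved.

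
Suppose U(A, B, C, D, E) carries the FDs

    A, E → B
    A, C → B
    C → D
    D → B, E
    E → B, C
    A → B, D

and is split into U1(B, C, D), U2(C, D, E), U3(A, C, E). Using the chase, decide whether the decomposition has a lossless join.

Yes

Chase test. Columns are A, B, C, D, E; row i has aⱼ where attribute j ∈ Ui, else bᵢⱼ.
Initial tableau (one row per fragment):
  row 1: b11 a2 a3 a4 b15
  row 2: b21 b22 a3 a4 a5
  row 3: a1 b32 a3 b34 a5
Rows 1 and 3 agree on C; apply C→D and equate their D entries.
Rows 1 and 2 agree on D; apply D→B, E and equate their B, E entries.
Rows 1 and 3 agree on D; apply D→B, E and equate their B, E entries.
Row 3 is now all distinguished symbols — the join is lossless.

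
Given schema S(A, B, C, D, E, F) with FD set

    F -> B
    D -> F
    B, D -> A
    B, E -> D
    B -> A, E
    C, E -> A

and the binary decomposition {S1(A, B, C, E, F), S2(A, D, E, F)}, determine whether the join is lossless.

Yes

Common attributes: S1 ∩ S2 = {A, E, F}.
Closure of {A, E, F}: F → B applies, adding B; B, E → D applies, adding D. So (A, E, F)⁺ = {A, B, D, E, F}.
This closure contains every attribute of S2, so S1 ∩ S2 → S2. The join is lossless.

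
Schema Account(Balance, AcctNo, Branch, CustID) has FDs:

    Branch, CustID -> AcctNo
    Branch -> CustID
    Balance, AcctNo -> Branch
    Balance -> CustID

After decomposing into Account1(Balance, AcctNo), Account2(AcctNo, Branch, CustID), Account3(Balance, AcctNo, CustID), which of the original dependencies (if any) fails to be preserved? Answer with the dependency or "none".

Check Balance, AcctNo → Branch: no single fragment contains all of {Balance, AcctNo, Branch}, and the restricted closure of {Balance, AcctNo} across the fragments never reaches {Branch}.
Branch, CustID → AcctNo is preserved.
Branch → CustID is preserved.
Balance → CustID is preserved.

Balance, AcctNo -> Branch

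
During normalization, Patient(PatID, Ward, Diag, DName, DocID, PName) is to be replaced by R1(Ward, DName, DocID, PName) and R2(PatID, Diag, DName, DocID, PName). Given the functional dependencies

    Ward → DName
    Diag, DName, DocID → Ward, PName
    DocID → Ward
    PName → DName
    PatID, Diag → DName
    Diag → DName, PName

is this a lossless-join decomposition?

Yes

Common attributes: R1 ∩ R2 = {DName, DocID, PName}.
Closure of {DName, DocID, PName}: DocID → Ward applies, adding Ward. So (DName, DocID, PName)⁺ = {Ward, DName, DocID, PName}.
This closure contains every attribute of R1, so R1 ∩ R2 → R1. The join is lossless.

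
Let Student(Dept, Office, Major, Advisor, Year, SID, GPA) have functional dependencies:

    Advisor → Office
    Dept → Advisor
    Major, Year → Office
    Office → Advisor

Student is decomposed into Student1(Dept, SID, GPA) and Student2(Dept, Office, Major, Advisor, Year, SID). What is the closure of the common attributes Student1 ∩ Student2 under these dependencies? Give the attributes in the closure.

Dept, Office, Advisor, SID

Student1 ∩ Student2 = {Dept, SID}.
Dept → Advisor applies, adding Advisor
Advisor → Office applies, adding Office
Closure: {Dept, Office, Advisor, SID}.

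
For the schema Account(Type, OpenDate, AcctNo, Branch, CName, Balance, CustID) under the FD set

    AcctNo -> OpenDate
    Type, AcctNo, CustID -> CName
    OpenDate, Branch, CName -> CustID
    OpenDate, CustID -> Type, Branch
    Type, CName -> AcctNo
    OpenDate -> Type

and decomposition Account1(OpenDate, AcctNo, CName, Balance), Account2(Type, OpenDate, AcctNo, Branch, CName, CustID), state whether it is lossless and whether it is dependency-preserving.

lossy but dependency-preserving

Lossless test: (OpenDate, AcctNo, CName)⁺ = {Type, OpenDate, AcctNo, CName}, which is a superkey of neither fragment — lossy.
Dependency preservation: every FD's attributes lie within a single fragment, so each can be enforced locally — preserved.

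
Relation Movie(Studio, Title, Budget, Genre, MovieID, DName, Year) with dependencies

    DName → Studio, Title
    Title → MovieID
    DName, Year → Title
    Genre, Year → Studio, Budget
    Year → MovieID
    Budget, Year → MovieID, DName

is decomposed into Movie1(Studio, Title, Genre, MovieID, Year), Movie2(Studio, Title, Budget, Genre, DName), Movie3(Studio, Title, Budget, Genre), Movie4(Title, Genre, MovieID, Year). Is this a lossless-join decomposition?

No

Chase test. Columns are Studio, Title, Budget, Genre, MovieID, DName, Year; row i has aⱼ where attribute j ∈ Moviei, else bᵢⱼ.
Initial tableau (one row per fragment):
  row 1: a1 a2 b13 a4 a5 b16 a7
  row 2: a1 a2 a3 a4 b25 a6 b27
  row 3: a1 a2 a3 a4 b35 b36 b37
  row 4: b41 a2 b43 a4 a5 b46 a7
Rows 1 and 2 agree on Title; apply Title→MovieID and equate their MovieID entries.
Rows 1 and 3 agree on Title; apply Title→MovieID and equate their MovieID entries.
Rows 1 and 4 agree on Genre, Year; apply Genre, Year→Studio, Budget and equate their Studio, Budget entries.
Rows 1 and 4 agree on Budget, Year; apply Budget, Year→MovieID, DName and equate their MovieID, DName entries.
No row becomes fully distinguished — the join is lossy.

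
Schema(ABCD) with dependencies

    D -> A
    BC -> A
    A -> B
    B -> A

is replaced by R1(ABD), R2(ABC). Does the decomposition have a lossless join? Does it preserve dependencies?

Lossless test: (AB)⁺ = {AB}, which is a superkey of neither fragment — lossy.
Dependency preservation: every FD's attributes lie within a single fragment, so each can be enforced locally — preserved.

lossy but dependency-preserving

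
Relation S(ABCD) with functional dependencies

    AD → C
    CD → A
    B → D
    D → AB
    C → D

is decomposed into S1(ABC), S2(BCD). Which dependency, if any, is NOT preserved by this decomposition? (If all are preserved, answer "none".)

AD → C: restricted closure across fragments reaches C.
CD → A: restricted closure across fragments reaches A.
B → D lies within S2.
D → AB: restricted closure across fragments reaches AB.
C → D lies within S2.
Every dependency is enforceable on the fragments, so the decomposition is dependency-preserving.

none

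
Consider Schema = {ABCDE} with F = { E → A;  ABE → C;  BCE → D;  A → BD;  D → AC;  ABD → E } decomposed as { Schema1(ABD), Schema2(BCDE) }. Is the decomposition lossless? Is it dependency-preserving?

lossless and dependency-preserving

Lossless test: (BD)⁺ = {ABCDE}, which contains all of one fragment — lossless.
Dependency preservation: E → A; ABE → C; D → AC; ABD → E are not contained in any single fragment, but the restricted closure of each left-hand side across the fragments still reaches the right-hand side; the remaining FDs each lie inside some fragment. All dependencies are preserved.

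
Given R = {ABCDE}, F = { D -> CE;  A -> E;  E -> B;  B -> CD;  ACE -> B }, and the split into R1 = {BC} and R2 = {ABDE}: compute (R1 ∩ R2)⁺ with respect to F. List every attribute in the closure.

R1 ∩ R2 = {B}.
B → CD applies, adding CD
D → CE applies, adding E
Closure: {BCDE}.

BCDE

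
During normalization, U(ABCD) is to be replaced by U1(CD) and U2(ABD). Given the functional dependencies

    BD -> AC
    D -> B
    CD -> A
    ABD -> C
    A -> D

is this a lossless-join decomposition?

Common attributes: U1 ∩ U2 = {D}.
Closure of {D}: D → B applies, adding B; BD → AC applies, adding AC. So (D)⁺ = {ABCD}.
This closure contains every attribute of U1, so U1 ∩ U2 → U1. The join is lossless.

Yes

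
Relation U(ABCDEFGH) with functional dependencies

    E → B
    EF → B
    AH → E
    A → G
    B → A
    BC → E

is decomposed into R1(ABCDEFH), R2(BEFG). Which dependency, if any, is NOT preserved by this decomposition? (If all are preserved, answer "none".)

A → G

Check A → G: no single fragment contains all of {AG}, and the restricted closure of {A} across the fragments never reaches {G}.
E → B is preserved.
EF → B is preserved.
AH → E is preserved.
B → A is preserved.
BC → E is preserved.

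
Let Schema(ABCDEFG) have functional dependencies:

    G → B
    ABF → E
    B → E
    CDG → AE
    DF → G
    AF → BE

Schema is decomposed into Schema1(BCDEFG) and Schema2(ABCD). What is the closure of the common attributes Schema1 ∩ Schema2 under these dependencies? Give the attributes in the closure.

Schema1 ∩ Schema2 = {BCD}.
B → E applies, adding E
Closure: {BCDE}.

BCDE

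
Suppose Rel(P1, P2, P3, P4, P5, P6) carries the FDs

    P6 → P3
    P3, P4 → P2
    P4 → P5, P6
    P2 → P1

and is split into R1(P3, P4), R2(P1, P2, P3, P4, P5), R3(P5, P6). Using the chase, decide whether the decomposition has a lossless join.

Chase test. Columns are P1, P2, P3, P4, P5, P6; row i has aⱼ where attribute j ∈ Ri, else bᵢⱼ.
Initial tableau (one row per fragment):
  row 1: b11 b12 a3 a4 b15 b16
  row 2: a1 a2 a3 a4 a5 b26
  row 3: b31 b32 b33 b34 a5 a6
Rows 1 and 2 agree on P3, P4; apply P3, P4→P2 and equate their P2 entries.
Rows 1 and 2 agree on P4; apply P4→P5, P6 and equate their P5, P6 entries.
Rows 1 and 2 agree on P2; apply P2→P1 and equate their P1 entries.
No row becomes fully distinguished — the join is lossy.

No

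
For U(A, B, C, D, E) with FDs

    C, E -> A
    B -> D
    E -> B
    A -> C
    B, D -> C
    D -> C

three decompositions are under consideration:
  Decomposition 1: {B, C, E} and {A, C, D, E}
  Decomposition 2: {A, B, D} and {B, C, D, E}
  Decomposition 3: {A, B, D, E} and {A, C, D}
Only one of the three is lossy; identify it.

Decomposition 2

Decomposition 1: common = {C, E}, closure = {A, B, C, D, E} → lossless.
Decomposition 2: common = {B, D}, closure = {B, C, D} → lossy.
Decomposition 3: common = {A, D}, closure = {A, C, D} → lossless.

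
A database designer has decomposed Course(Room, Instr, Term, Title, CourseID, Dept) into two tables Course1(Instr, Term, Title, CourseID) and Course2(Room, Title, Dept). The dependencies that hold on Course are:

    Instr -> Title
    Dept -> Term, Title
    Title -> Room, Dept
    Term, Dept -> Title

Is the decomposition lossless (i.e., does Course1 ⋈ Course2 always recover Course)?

Yes

Common attributes: Course1 ∩ Course2 = {Title}.
Closure of {Title}: Title → Room, Dept applies, adding Room, Dept; Dept → Term, Title applies, adding Term. So (Title)⁺ = {Room, Term, Title, Dept}.
This closure contains every attribute of Course2, so Course1 ∩ Course2 → Course2. The join is lossless.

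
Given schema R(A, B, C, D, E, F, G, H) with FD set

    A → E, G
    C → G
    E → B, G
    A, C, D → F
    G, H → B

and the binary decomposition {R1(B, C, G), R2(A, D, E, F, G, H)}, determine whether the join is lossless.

Common attributes: R1 ∩ R2 = {G}.
No dependency enlarges {G}, so (G)⁺ = {G}.
The closure contains neither all of R1 = {B, C, G} nor all of R2 = {A, D, E, F, G, H}, so the common attributes are not a superkey of either fragment. The join is lossy.

No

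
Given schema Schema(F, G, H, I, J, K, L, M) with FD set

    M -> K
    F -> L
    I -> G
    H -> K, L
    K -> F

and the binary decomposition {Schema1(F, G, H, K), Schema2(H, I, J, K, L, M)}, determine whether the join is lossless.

Common attributes: Schema1 ∩ Schema2 = {H, K}.
Closure of {H, K}: H → K, L applies, adding L; K → F applies, adding F. So (H, K)⁺ = {F, H, K, L}.
The closure contains neither all of Schema1 = {F, G, H, K} nor all of Schema2 = {H, I, J, K, L, M}, so the common attributes are not a superkey of either fragment. The join is lossy.

No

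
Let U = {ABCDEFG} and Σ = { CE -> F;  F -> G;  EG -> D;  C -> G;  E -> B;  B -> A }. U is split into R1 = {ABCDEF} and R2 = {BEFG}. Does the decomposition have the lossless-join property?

Yes

Common attributes: R1 ∩ R2 = {BEF}.
Closure of {BEF}: F → G applies, adding G; EG → D applies, adding D; B → A applies, adding A. So (BEF)⁺ = {ABDEFG}.
This closure contains every attribute of R2, so R1 ∩ R2 → R2. The join is lossless.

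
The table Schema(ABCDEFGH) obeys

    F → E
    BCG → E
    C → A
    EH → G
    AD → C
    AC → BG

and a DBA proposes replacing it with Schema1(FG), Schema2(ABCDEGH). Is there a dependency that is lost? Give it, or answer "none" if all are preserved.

F → E

Check F → E: no single fragment contains all of {EF}, and the restricted closure of {F} across the fragments never reaches {E}.
BCG → E is preserved.
C → A is preserved.
EH → G is preserved.
AD → C is preserved.
AC → BG is preserved.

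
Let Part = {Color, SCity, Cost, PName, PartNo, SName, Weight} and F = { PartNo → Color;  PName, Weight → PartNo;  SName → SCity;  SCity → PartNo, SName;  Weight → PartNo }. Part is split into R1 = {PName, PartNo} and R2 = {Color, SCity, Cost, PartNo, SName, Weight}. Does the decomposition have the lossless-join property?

Common attributes: R1 ∩ R2 = {PartNo}.
Closure of {PartNo}: PartNo → Color applies, adding Color. So (PartNo)⁺ = {Color, PartNo}.
The closure contains neither all of R1 = {PName, PartNo} nor all of R2 = {Color, SCity, Cost, PartNo, SName, Weight}, so the common attributes are not a superkey of either fragment. The join is lossy.

No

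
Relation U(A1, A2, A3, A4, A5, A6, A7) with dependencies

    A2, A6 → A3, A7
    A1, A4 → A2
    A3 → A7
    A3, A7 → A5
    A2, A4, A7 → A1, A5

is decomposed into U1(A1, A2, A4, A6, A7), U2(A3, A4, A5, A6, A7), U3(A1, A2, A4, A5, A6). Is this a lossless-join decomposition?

No

Chase test. Columns are A1, A2, A3, A4, A5, A6, A7; row i has aⱼ where attribute j ∈ Ui, else bᵢⱼ.
Initial tableau (one row per fragment):
  row 1: a1 a2 b13 a4 b15 a6 a7
  row 2: b21 b22 a3 a4 a5 a6 a7
  row 3: a1 a2 b33 a4 a5 a6 b37
Rows 1 and 3 agree on A2, A6; apply A2, A6→A3, A7 and equate their A3, A7 entries.
Rows 1 and 3 agree on A3, A7; apply A3, A7→A5 and equate their A5 entries.
No row becomes fully distinguished — the join is lossy.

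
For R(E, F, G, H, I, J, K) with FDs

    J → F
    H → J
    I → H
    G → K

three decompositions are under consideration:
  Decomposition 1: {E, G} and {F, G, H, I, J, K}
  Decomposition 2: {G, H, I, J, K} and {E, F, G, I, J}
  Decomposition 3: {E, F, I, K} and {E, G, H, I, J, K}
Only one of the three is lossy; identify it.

Decomposition 1: common = {G}, closure = {G, K} → lossy.
Decomposition 2: common = {G, I, J}, closure = {F, G, H, I, J, K} → lossless.
Decomposition 3: common = {E, I, K}, closure = {E, F, H, I, J, K} → lossless.

Decomposition 1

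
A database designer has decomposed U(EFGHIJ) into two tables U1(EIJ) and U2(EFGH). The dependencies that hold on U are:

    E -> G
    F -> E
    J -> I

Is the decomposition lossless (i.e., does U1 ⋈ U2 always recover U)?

No

Common attributes: U1 ∩ U2 = {E}.
Closure of {E}: E → G applies, adding G. So (E)⁺ = {EG}.
The closure contains neither all of U1 = {EIJ} nor all of U2 = {EFGH}, so the common attributes are not a superkey of either fragment. The join is lossy.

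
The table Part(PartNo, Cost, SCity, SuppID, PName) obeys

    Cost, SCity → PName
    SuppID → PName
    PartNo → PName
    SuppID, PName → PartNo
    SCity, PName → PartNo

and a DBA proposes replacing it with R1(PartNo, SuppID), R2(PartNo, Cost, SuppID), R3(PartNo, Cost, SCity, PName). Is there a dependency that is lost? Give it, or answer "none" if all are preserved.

none

Cost, SCity → PName lies within R3.
SuppID → PName: restricted closure across fragments reaches PName.
PartNo → PName lies within R3.
SuppID, PName → PartNo: restricted closure across fragments reaches PartNo.
SCity, PName → PartNo lies within R3.
Every dependency is enforceable on the fragments, so the decomposition is dependency-preserving.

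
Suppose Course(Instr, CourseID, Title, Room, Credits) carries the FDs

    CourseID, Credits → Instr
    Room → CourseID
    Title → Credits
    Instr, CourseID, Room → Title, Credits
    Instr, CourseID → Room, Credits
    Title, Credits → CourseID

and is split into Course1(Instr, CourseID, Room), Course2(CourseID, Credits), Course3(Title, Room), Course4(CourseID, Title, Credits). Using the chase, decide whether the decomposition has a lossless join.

No

Chase test. Columns are Instr, CourseID, Title, Room, Credits; row i has aⱼ where attribute j ∈ Coursei, else bᵢⱼ.
Initial tableau (one row per fragment):
  row 1: a1 a2 b13 a4 b15
  row 2: b21 a2 b23 b24 a5
  row 3: b31 b32 a3 a4 b35
  row 4: b41 a2 a3 b44 a5
Rows 2 and 4 agree on CourseID, Credits; apply CourseID, Credits→Instr and equate their Instr entries.
Rows 1 and 3 agree on Room; apply Room→CourseID and equate their CourseID entries.
Rows 3 and 4 agree on Title; apply Title→Credits and equate their Credits entries.
Rows 2 and 4 agree on Instr, CourseID; apply Instr, CourseID→Room, Credits and equate their Room, Credits entries.
Rows 2 and 3 agree on CourseID, Credits; apply CourseID, Credits→Instr and equate their Instr entries.
Rows 2 and 4 agree on Instr, CourseID, Room; apply Instr, CourseID, Room→Title, Credits and equate their Title, Credits entries.
Rows 2 and 3 agree on Instr, CourseID; apply Instr, CourseID→Room, Credits and equate their Room, Credits entries.
No row becomes fully distinguished — the join is lossy.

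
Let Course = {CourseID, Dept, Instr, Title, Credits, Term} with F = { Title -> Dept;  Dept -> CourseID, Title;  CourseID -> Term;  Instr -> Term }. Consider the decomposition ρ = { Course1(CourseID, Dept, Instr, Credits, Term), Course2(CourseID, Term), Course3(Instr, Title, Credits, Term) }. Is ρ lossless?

Chase test. Columns are CourseID, Dept, Instr, Title, Credits, Term; row i has aⱼ where attribute j ∈ Coursei, else bᵢⱼ.
Initial tableau (one row per fragment):
  row 1: a1 a2 a3 b14 a5 a6
  row 2: a1 b22 b23 b24 b25 a6
  row 3: b31 b32 a3 a4 a5 a6
No row becomes fully distinguished — the join is lossy.

No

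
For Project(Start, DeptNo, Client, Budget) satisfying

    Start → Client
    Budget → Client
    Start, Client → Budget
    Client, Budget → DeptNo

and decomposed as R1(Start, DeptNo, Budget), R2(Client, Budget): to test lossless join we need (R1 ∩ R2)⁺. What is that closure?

DeptNo, Client, Budget

R1 ∩ R2 = {Budget}.
Budget → Client applies, adding Client
Client, Budget → DeptNo applies, adding DeptNo
Closure: {DeptNo, Client, Budget}.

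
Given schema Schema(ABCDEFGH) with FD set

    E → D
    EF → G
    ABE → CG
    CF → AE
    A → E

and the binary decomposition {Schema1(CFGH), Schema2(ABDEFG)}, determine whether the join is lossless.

Common attributes: Schema1 ∩ Schema2 = {FG}.
No dependency enlarges {FG}, so (FG)⁺ = {FG}.
The closure contains neither all of Schema1 = {CFGH} nor all of Schema2 = {ABDEFG}, so the common attributes are not a superkey of either fragment. The join is lossy.

No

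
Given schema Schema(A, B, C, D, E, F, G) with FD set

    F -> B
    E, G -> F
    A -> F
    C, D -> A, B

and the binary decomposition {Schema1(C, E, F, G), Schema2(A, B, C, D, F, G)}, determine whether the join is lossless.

No

Common attributes: Schema1 ∩ Schema2 = {C, F, G}.
Closure of {C, F, G}: F → B applies, adding B. So (C, F, G)⁺ = {B, C, F, G}.
The closure contains neither all of Schema1 = {C, E, F, G} nor all of Schema2 = {A, B, C, D, F, G}, so the common attributes are not a superkey of either fragment. The join is lossy.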